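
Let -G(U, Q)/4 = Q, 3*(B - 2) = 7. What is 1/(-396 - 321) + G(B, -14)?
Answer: 40151/717 ≈ 55.999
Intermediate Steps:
B = 13/3 (B = 2 + (⅓)*7 = 2 + 7/3 = 13/3 ≈ 4.3333)
G(U, Q) = -4*Q
1/(-396 - 321) + G(B, -14) = 1/(-396 - 321) - 4*(-14) = 1/(-717) + 56 = -1/717 + 56 = 40151/717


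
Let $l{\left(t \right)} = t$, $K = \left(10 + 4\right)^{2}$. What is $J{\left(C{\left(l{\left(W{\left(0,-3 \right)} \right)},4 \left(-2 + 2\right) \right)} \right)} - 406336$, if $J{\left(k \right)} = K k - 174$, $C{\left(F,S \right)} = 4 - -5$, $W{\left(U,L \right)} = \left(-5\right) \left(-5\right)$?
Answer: $-404746$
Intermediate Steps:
$W{\left(U,L \right)} = 25$
$K = 196$ ($K = 14^{2} = 196$)
$C{\left(F,S \right)} = 9$ ($C{\left(F,S \right)} = 4 + 5 = 9$)
$J{\left(k \right)} = -174 + 196 k$ ($J{\left(k \right)} = 196 k - 174 = -174 + 196 k$)
$J{\left(C{\left(l{\left(W{\left(0,-3 \right)} \right)},4 \left(-2 + 2\right) \right)} \right)} - 406336 = \left(-174 + 196 \cdot 9\right) - 406336 = \left(-174 + 1764\right) - 406336 = 1590 - 406336 = -404746$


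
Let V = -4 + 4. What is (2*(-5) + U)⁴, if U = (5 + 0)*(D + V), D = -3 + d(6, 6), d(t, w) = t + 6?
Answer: 1500625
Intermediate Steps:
d(t, w) = 6 + t
D = 9 (D = -3 + (6 + 6) = -3 + 12 = 9)
V = 0
U = 45 (U = (5 + 0)*(9 + 0) = 5*9 = 45)
(2*(-5) + U)⁴ = (2*(-5) + 45)⁴ = (-10 + 45)⁴ = 35⁴ = 1500625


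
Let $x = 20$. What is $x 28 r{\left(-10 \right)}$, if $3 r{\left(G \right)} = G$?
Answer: $- \frac{5600}{3} \approx -1866.7$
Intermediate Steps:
$r{\left(G \right)} = \frac{G}{3}$
$x 28 r{\left(-10 \right)} = 20 \cdot 28 \cdot \frac{1}{3} \left(-10\right) = 560 \left(- \frac{10}{3}\right) = - \frac{5600}{3}$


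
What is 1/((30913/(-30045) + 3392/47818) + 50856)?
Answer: 718345905/36531511202083 ≈ 1.9664e-5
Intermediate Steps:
1/((30913/(-30045) + 3392/47818) + 50856) = 1/((30913*(-1/30045) + 3392*(1/47818)) + 50856) = 1/((-30913/30045 + 1696/23909) + 50856) = 1/(-688142597/718345905 + 50856) = 1/(36531511202083/718345905) = 718345905/36531511202083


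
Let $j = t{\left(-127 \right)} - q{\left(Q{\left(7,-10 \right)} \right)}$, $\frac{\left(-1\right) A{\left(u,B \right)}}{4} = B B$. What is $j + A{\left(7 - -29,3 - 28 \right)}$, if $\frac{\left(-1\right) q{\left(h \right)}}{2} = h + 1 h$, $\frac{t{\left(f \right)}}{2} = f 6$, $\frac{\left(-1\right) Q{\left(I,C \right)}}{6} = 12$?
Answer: $-4312$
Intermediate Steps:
$Q{\left(I,C \right)} = -72$ ($Q{\left(I,C \right)} = \left(-6\right) 12 = -72$)
$t{\left(f \right)} = 12 f$ ($t{\left(f \right)} = 2 f 6 = 2 \cdot 6 f = 12 f$)
$q{\left(h \right)} = - 4 h$ ($q{\left(h \right)} = - 2 \left(h + 1 h\right) = - 2 \left(h + h\right) = - 2 \cdot 2 h = - 4 h$)
$A{\left(u,B \right)} = - 4 B^{2}$ ($A{\left(u,B \right)} = - 4 B B = - 4 B^{2}$)
$j = -1812$ ($j = 12 \left(-127\right) - \left(-4\right) \left(-72\right) = -1524 - 288 = -1812$)
$j + A{\left(7 - -29,3 - 28 \right)} = -1812 - 4 \left(3 - 28\right)^{2} = -1812 - 4 \left(-25\right)^{2} = -1812 - 2500 = -4312$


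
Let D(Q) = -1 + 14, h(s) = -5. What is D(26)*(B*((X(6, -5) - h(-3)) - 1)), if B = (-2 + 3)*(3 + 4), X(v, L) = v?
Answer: 910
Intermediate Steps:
B = 7 (B = 1*7 = 7)
D(Q) = 13
D(26)*(B*((X(6, -5) - h(-3)) - 1)) = 13*(7*((6 - 1*(-5)) - 1)) = 13*(7*((6 + 5) - 1)) = 13*(7*(11 - 1)) = 13*(7*10) = 13*70 = 910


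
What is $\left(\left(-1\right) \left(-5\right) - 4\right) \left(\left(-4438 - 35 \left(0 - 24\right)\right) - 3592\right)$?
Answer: $-7190$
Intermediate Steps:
$\left(\left(-1\right) \left(-5\right) - 4\right) \left(\left(-4438 - 35 \left(0 - 24\right)\right) - 3592\right) = \left(5 - 4\right) \left(\left(-4438 - -840\right) - 3592\right) = 1 \left(\left(-4438 + 840\right) - 3592\right) = 1 \left(-3598 - 3592\right) = 1 \left(-7190\right) = -7190$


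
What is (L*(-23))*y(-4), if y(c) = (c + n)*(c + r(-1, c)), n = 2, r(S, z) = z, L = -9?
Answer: 3312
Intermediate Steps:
y(c) = 2*c*(2 + c) (y(c) = (c + 2)*(c + c) = (2 + c)*(2*c) = 2*c*(2 + c))
(L*(-23))*y(-4) = (-9*(-23))*(2*(-4)*(2 - 4)) = 207*(2*(-4)*(-2)) = 207*16 = 3312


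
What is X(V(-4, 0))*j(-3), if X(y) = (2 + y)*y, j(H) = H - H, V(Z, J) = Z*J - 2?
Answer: 0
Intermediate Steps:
V(Z, J) = -2 + J*Z (V(Z, J) = J*Z - 2 = -2 + J*Z)
j(H) = 0
X(y) = y*(2 + y)
X(V(-4, 0))*j(-3) = ((-2 + 0*(-4))*(2 + (-2 + 0*(-4))))*0 = ((-2 + 0)*(2 + (-2 + 0)))*0 = -2*(2 - 2)*0 = -2*0*0 = 0*0 = 0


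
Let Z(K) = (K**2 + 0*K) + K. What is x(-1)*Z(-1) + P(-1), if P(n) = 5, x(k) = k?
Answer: 5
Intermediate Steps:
Z(K) = K + K**2 (Z(K) = (K**2 + 0) + K = K**2 + K = K + K**2)
x(-1)*Z(-1) + P(-1) = -(-1)*(1 - 1) + 5 = -(-1)*0 + 5 = -1*0 + 5 = 0 + 5 = 5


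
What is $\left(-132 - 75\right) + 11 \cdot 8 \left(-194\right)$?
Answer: $-17279$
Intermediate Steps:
$\left(-132 - 75\right) + 11 \cdot 8 \left(-194\right) = -207 + 88 \left(-194\right) = -207 - 17072 = -17279$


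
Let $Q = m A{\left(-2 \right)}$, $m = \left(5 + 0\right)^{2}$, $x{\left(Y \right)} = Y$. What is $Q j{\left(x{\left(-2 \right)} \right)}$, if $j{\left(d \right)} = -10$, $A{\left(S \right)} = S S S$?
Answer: $2000$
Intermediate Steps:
$A{\left(S \right)} = S^{3}$ ($A{\left(S \right)} = S^{2} S = S^{3}$)
$m = 25$ ($m = 5^{2} = 25$)
$Q = -200$ ($Q = 25 \left(-2\right)^{3} = 25 \left(-8\right) = -200$)
$Q j{\left(x{\left(-2 \right)} \right)} = \left(-200\right) \left(-10\right) = 2000$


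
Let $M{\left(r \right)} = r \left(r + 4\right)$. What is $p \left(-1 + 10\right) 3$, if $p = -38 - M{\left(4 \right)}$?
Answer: $-1890$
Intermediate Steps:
$M{\left(r \right)} = r \left(4 + r\right)$
$p = -70$ ($p = -38 - 4 \left(4 + 4\right) = -38 - 4 \cdot 8 = -38 - 32 = -70$)
$p \left(-1 + 10\right) 3 = - 70 \left(-1 + 10\right) 3 = - 70 \cdot 9 \cdot 3 = \left(-70\right) 27 = -1890$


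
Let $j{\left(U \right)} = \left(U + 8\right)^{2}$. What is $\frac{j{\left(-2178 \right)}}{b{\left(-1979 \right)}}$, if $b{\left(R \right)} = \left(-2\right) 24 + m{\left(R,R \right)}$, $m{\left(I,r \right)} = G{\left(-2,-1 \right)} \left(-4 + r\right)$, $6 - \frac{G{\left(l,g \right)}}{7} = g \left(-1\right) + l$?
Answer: $- \frac{941780}{19443} \approx -48.438$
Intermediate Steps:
$G{\left(l,g \right)} = 42 - 7 l + 7 g$ ($G{\left(l,g \right)} = 42 - 7 \left(g \left(-1\right) + l\right) = 42 - 7 \left(- g + l\right) = 42 - 7 \left(l - g\right) = 42 + \left(- 7 l + 7 g\right) = 42 - 7 l + 7 g$)
$m{\left(I,r \right)} = -196 + 49 r$ ($m{\left(I,r \right)} = \left(42 - -14 + 7 \left(-1\right)\right) \left(-4 + r\right) = \left(42 + 14 - 7\right) \left(-4 + r\right) = 49 \left(-4 + r\right) = -196 + 49 r$)
$j{\left(U \right)} = \left(8 + U\right)^{2}$
$b{\left(R \right)} = -244 + 49 R$ ($b{\left(R \right)} = \left(-2\right) 24 + \left(-196 + 49 R\right) = -48 + \left(-196 + 49 R\right) = -244 + 49 R$)
$\frac{j{\left(-2178 \right)}}{b{\left(-1979 \right)}} = \frac{\left(8 - 2178\right)^{2}}{-244 + 49 \left(-1979\right)} = \frac{\left(-2170\right)^{2}}{-244 - 96971} = \frac{4708900}{-97215} = 4708900 \left(- \frac{1}{97215}\right) = - \frac{941780}{19443}$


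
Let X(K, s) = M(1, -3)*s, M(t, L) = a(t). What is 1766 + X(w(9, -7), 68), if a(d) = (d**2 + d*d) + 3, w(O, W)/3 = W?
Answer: 2106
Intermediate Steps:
w(O, W) = 3*W
a(d) = 3 + 2*d**2 (a(d) = (d**2 + d**2) + 3 = 2*d**2 + 3 = 3 + 2*d**2)
M(t, L) = 3 + 2*t**2
X(K, s) = 5*s (X(K, s) = (3 + 2*1**2)*s = (3 + 2*1)*s = (3 + 2)*s = 5*s)
1766 + X(w(9, -7), 68) = 1766 + 5*68 = 1766 + 340 = 2106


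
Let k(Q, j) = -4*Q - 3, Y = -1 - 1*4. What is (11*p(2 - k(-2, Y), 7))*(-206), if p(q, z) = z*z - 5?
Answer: -99704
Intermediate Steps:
Y = -5 (Y = -1 - 4 = -5)
k(Q, j) = -3 - 4*Q
p(q, z) = -5 + z² (p(q, z) = z² - 5 = -5 + z²)
(11*p(2 - k(-2, Y), 7))*(-206) = (11*(-5 + 7²))*(-206) = (11*(-5 + 49))*(-206) = (11*44)*(-206) = 484*(-206) = -99704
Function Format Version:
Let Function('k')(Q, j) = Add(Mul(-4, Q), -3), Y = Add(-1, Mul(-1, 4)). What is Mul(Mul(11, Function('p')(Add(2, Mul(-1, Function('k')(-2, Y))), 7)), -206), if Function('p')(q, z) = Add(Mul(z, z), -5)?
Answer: -99704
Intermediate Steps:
Y = -5 (Y = Add(-1, -4) = -5)
Function('k')(Q, j) = Add(-3, Mul(-4, Q))
Function('p')(q, z) = Add(-5, Pow(z, 2)) (Function('p')(q, z) = Add(Pow(z, 2), -5) = Add(-5, Pow(z, 2)))
Mul(Mul(11, Function('p')(Add(2, Mul(-1, Function('k')(-2, Y))), 7)), -206) = Mul(Mul(11, Add(-5, Pow(7, 2))), -206) = Mul(Mul(11, Add(-5, 49)), -206) = Mul(Mul(11, 44), -206) = Mul(484, -206) = -99704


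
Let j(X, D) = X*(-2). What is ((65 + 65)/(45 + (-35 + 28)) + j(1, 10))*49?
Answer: 1323/19 ≈ 69.632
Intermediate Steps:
j(X, D) = -2*X
((65 + 65)/(45 + (-35 + 28)) + j(1, 10))*49 = ((65 + 65)/(45 + (-35 + 28)) - 2*1)*49 = (130/(45 - 7) - 2)*49 = (130/38 - 2)*49 = (130*(1/38) - 2)*49 = (65/19 - 2)*49 = (27/19)*49 = 1323/19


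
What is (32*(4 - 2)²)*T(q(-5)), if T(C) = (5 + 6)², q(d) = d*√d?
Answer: 15488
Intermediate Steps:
q(d) = d^(3/2)
T(C) = 121 (T(C) = 11² = 121)
(32*(4 - 2)²)*T(q(-5)) = (32*(4 - 2)²)*121 = (32*2²)*121 = (32*4)*121 = 128*121 = 15488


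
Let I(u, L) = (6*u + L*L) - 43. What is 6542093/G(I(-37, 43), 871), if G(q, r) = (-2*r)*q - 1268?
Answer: -384829/162388 ≈ -2.3698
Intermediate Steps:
I(u, L) = -43 + L² + 6*u (I(u, L) = (6*u + L²) - 43 = (L² + 6*u) - 43 = -43 + L² + 6*u)
G(q, r) = -1268 - 2*q*r (G(q, r) = -2*q*r - 1268 = -1268 - 2*q*r)
6542093/G(I(-37, 43), 871) = 6542093/(-1268 - 2*(-43 + 43² + 6*(-37))*871) = 6542093/(-1268 - 2*(-43 + 1849 - 222)*871) = 6542093/(-1268 - 2*1584*871) = 6542093/(-1268 - 2759328) = 6542093/(-2760596) = 6542093*(-1/2760596) = -384829/162388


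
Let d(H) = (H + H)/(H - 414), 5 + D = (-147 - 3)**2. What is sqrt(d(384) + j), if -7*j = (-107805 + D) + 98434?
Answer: 2*I*sqrt(582015)/35 ≈ 43.594*I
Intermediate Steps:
D = 22495 (D = -5 + (-147 - 3)**2 = -5 + (-150)**2 = -5 + 22500 = 22495)
d(H) = 2*H/(-414 + H) (d(H) = (2*H)/(-414 + H) = 2*H/(-414 + H))
j = -13124/7 (j = -((-107805 + 22495) + 98434)/7 = -(-85310 + 98434)/7 = -1/7*13124 = -13124/7 ≈ -1874.9)
sqrt(d(384) + j) = sqrt(2*384/(-414 + 384) - 13124/7) = sqrt(2*384/(-30) - 13124/7) = sqrt(2*384*(-1/30) - 13124/7) = sqrt(-128/5 - 13124/7) = sqrt(-66516/35) = 2*I*sqrt(582015)/35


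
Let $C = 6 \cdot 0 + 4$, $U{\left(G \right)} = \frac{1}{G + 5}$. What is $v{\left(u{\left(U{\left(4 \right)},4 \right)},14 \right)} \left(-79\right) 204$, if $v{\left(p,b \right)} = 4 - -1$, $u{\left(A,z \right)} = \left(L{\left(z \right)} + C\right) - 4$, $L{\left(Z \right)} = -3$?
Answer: $-80580$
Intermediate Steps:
$U{\left(G \right)} = \frac{1}{5 + G}$
$C = 4$ ($C = 0 + 4 = 4$)
$u{\left(A,z \right)} = -3$ ($u{\left(A,z \right)} = \left(-3 + 4\right) - 4 = 1 - 4 = -3$)
$v{\left(p,b \right)} = 5$ ($v{\left(p,b \right)} = 4 + 1 = 5$)
$v{\left(u{\left(U{\left(4 \right)},4 \right)},14 \right)} \left(-79\right) 204 = 5 \left(-79\right) 204 = \left(-395\right) 204 = -80580$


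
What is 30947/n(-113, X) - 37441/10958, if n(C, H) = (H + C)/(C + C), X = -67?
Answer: 9579219212/246555 ≈ 38852.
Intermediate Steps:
n(C, H) = (C + H)/(2*C) (n(C, H) = (C + H)/((2*C)) = (C + H)*(1/(2*C)) = (C + H)/(2*C))
30947/n(-113, X) - 37441/10958 = 30947/(((½)*(-113 - 67)/(-113))) - 37441/10958 = 30947/(((½)*(-1/113)*(-180))) - 37441*1/10958 = 30947/(90/113) - 37441/10958 = 30947*(113/90) - 37441/10958 = 3497011/90 - 37441/10958 = 9579219212/246555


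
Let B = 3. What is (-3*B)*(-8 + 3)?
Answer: 45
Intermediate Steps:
(-3*B)*(-8 + 3) = (-3*3)*(-8 + 3) = -9*(-5) = 45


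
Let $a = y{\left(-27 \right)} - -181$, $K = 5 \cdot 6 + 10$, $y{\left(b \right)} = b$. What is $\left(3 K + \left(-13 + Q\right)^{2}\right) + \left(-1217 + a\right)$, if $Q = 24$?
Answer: $-822$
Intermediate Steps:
$K = 40$ ($K = 30 + 10 = 40$)
$a = 154$ ($a = -27 - -181 = -27 + 181 = 154$)
$\left(3 K + \left(-13 + Q\right)^{2}\right) + \left(-1217 + a\right) = \left(3 \cdot 40 + \left(-13 + 24\right)^{2}\right) + \left(-1217 + 154\right) = \left(120 + 11^{2}\right) - 1063 = \left(120 + 121\right) - 1063 = 241 - 1063 = -822$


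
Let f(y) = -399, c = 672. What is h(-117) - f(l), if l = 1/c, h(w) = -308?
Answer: 91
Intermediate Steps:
l = 1/672 ≈ 0.0014881
h(-117) - f(l) = -308 - 1*(-399) = -308 + 399 = 91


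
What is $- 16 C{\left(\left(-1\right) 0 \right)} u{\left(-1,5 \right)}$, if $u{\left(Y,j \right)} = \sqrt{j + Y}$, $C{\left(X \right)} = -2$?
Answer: $64$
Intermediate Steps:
$u{\left(Y,j \right)} = \sqrt{Y + j}$
$- 16 C{\left(\left(-1\right) 0 \right)} u{\left(-1,5 \right)} = \left(-16\right) \left(-2\right) \sqrt{-1 + 5} = 32 \sqrt{4} = 32 \cdot 2 = 64$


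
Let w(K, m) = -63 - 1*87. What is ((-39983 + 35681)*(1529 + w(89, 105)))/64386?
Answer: -47083/511 ≈ -92.139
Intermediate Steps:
w(K, m) = -150 (w(K, m) = -63 - 87 = -150)
((-39983 + 35681)*(1529 + w(89, 105)))/64386 = ((-39983 + 35681)*(1529 - 150))/64386 = -4302*1379*(1/64386) = -5932458*1/64386 = -47083/511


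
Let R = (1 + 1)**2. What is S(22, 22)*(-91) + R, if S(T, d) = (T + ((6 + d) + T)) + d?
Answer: -8550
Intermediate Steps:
S(T, d) = 6 + 2*T + 2*d (S(T, d) = (T + (6 + T + d)) + d = (6 + d + 2*T) + d = 6 + 2*T + 2*d)
R = 4 (R = 2**2 = 4)
S(22, 22)*(-91) + R = (6 + 2*22 + 2*22)*(-91) + 4 = (6 + 44 + 44)*(-91) + 4 = 94*(-91) + 4 = -8554 + 4 = -8550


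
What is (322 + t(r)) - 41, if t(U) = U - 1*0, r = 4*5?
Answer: 301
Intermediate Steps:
r = 20
t(U) = U (t(U) = U + 0 = U)
(322 + t(r)) - 41 = (322 + 20) - 41 = 342 - 41 = 301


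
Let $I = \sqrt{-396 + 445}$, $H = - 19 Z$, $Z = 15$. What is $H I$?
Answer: $-1995$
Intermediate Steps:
$H = -285$ ($H = \left(-19\right) 15 = -285$)
$I = 7$ ($I = \sqrt{49} = 7$)
$H I = \left(-285\right) 7 = -1995$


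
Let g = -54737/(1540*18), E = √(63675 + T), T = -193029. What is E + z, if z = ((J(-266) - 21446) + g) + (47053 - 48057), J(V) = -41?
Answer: -623505257/27720 + I*√129354 ≈ -22493.0 + 359.66*I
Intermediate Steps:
E = I*√129354 (E = √(63675 - 193029) = √(-129354) = I*√129354 ≈ 359.66*I)
g = -54737/27720 ≈ -1.9746
z = -623505257/27720 (z = ((-41 - 21446) - 54737/27720) + (47053 - 48057) = (-21487 - 54737/27720) - 1004 = -595674377/27720 - 1004 = -623505257/27720 ≈ -22493.)
E + z = I*√129354 - 623505257/27720 = -623505257/27720 + I*√129354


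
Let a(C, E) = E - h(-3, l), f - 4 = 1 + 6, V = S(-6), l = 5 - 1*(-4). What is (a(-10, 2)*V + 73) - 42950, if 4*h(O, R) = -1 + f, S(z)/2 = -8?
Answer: -42869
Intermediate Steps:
l = 9 (l = 5 + 4 = 9)
S(z) = -16 (S(z) = 2*(-8) = -16)
V = -16
f = 11 (f = 4 + (1 + 6) = 4 + 7 = 11)
h(O, R) = 5/2 (h(O, R) = (-1 + 11)/4 = (1/4)*10 = 5/2)
a(C, E) = -5/2 + E (a(C, E) = E - 1*5/2 = E - 5/2 = -5/2 + E)
(a(-10, 2)*V + 73) - 42950 = ((-5/2 + 2)*(-16) + 73) - 42950 = (-1/2*(-16) + 73) - 42950 = (8 + 73) - 42950 = 81 - 42950 = -42869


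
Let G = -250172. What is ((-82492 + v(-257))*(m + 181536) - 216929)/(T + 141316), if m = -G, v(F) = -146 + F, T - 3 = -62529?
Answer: -35786651589/78790 ≈ -4.5420e+5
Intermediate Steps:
T = -62526 (T = 3 - 62529 = -62526)
m = 250172 (m = -1*(-250172) = 250172)
((-82492 + v(-257))*(m + 181536) - 216929)/(T + 141316) = ((-82492 + (-146 - 257))*(250172 + 181536) - 216929)/(-62526 + 141316) = ((-82492 - 403)*431708 - 216929)/78790 = (-82895*431708 - 216929)*(1/78790) = (-35786434660 - 216929)*(1/78790) = -35786651589*1/78790 = -35786651589/78790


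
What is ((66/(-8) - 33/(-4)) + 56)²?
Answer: 3136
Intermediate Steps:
((66/(-8) - 33/(-4)) + 56)² = ((66*(-⅛) - 33*(-¼)) + 56)² = ((-33/4 + 33/4) + 56)² = (0 + 56)² = 56² = 3136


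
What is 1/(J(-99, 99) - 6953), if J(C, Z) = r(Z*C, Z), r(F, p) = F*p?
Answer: -1/977252 ≈ -1.0233e-6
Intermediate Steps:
J(C, Z) = C*Z**2 (J(C, Z) = (Z*C)*Z = (C*Z)*Z = C*Z**2)
1/(J(-99, 99) - 6953) = 1/(-99*99**2 - 6953) = 1/(-99*9801 - 6953) = 1/(-970299 - 6953) = 1/(-977252) = -1/977252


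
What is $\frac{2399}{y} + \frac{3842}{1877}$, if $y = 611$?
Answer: $\frac{6850385}{1146847} \approx 5.9732$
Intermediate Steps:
$\frac{2399}{y} + \frac{3842}{1877} = \frac{2399}{611} + \frac{3842}{1877} = \frac{6850385}{1146847}$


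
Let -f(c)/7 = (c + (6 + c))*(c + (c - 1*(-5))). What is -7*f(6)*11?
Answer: 164934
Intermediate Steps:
f(c) = -7*(5 + 2*c)*(6 + 2*c) (f(c) = -7*(c + (6 + c))*(c + (c - 1*(-5))) = -7*(6 + 2*c)*(c + (c + 5)) = -7*(6 + 2*c)*(c + (5 + c)) = -7*(6 + 2*c)*(5 + 2*c) = -7*(5 + 2*c)*(6 + 2*c))
-7*f(6)*11 = -7*(-210 - 154*6 - 28*6**2)*11 = -7*(-210 - 924 - 28*36)*11 = -7*(-210 - 924 - 1008)*11 = -7*(-2142)*11 = 14994*11 = 164934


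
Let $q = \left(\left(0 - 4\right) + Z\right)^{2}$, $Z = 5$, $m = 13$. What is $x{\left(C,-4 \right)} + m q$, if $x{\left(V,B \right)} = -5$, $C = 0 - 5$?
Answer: $8$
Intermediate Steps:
$C = -5$ ($C = 0 - 5 = -5$)
$q = 1$ ($q = \left(\left(0 - 4\right) + 5\right)^{2} = \left(-4 + 5\right)^{2} = 1^{2} = 1$)
$x{\left(C,-4 \right)} + m q = -5 + 13 \cdot 1 = -5 + 13 = 8$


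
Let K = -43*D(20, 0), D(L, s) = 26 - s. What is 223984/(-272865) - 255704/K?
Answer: 34761128924/152531535 ≈ 227.89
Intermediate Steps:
K = -1118 (K = -43*(26 - 1*0) = -43*(26 + 0) = -43*26 = -1118)
223984/(-272865) - 255704/K = 223984/(-272865) - 255704/(-1118) = 223984*(-1/272865) - 255704*(-1/1118) = -223984/272865 + 127852/559 = 34761128924/152531535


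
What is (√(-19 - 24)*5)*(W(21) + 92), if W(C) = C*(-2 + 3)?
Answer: 565*I*√43 ≈ 3705.0*I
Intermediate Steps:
W(C) = C (W(C) = C*1 = C)
(√(-19 - 24)*5)*(W(21) + 92) = (√(-19 - 24)*5)*(21 + 92) = (√(-43)*5)*113 = ((I*√43)*5)*113 = (5*I*√43)*113 = 565*I*√43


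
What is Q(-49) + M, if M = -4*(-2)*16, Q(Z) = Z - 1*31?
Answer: 48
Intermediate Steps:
Q(Z) = -31 + Z (Q(Z) = Z - 31 = -31 + Z)
M = 128 (M = 8*16 = 128)
Q(-49) + M = (-31 - 49) + 128 = -80 + 128 = 48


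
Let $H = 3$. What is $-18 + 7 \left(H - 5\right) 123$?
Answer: $-1740$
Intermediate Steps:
$-18 + 7 \left(H - 5\right) 123 = -18 + 7 \left(3 - 5\right) 123 = -18 + 7 \left(-2\right) 123 = -18 - 1722 = -1740$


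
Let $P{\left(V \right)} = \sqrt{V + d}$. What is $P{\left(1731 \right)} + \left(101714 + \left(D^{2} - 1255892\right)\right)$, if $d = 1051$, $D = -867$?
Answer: $-402489 + \sqrt{2782} \approx -4.0244 \cdot 10^{5}$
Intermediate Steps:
$P{\left(V \right)} = \sqrt{1051 + V}$ ($P{\left(V \right)} = \sqrt{V + 1051} = \sqrt{1051 + V}$)
$P{\left(1731 \right)} + \left(101714 + \left(D^{2} - 1255892\right)\right) = \sqrt{1051 + 1731} + \left(101714 + \left(\left(-867\right)^{2} - 1255892\right)\right) = \sqrt{2782} + \left(101714 + \left(751689 - 1255892\right)\right) = \sqrt{2782} + \left(101714 - 504203\right) = \sqrt{2782} - 402489 = -402489 + \sqrt{2782}$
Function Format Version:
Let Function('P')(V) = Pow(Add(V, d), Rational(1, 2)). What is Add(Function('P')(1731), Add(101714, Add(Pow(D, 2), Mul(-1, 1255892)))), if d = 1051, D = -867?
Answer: Add(-402489, Pow(2782, Rational(1, 2))) ≈ -4.0244e+5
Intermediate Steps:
Function('P')(V) = Pow(Add(1051, V), Rational(1, 2)) (Function('P')(V) = Pow(Add(V, 1051), Rational(1, 2)) = Pow(Add(1051, V), Rational(1, 2)))
Add(Function('P')(1731), Add(101714, Add(Pow(D, 2), Mul(-1, 1255892)))) = Add(Pow(Add(1051, 1731), Rational(1, 2)), Add(101714, Add(Pow(-867, 2), Mul(-1, 1255892)))) = Add(Pow(2782, Rational(1, 2)), Add(101714, Add(751689, -1255892))) = Add(Pow(2782, Rational(1, 2)), Add(101714, -504203)) = Add(Pow(2782, Rational(1, 2)), -402489) = Add(-402489, Pow(2782, Rational(1, 2)))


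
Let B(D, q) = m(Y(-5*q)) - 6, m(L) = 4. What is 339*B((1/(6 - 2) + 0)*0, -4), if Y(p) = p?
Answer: -678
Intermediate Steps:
B(D, q) = -2 (B(D, q) = 4 - 6 = -2)
339*B((1/(6 - 2) + 0)*0, -4) = 339*(-2) = -678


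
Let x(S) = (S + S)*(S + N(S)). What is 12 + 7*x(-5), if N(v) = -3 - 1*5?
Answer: 922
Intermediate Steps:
N(v) = -8 (N(v) = -3 - 5 = -8)
x(S) = 2*S*(-8 + S) (x(S) = (S + S)*(S - 8) = (2*S)*(-8 + S) = 2*S*(-8 + S))
12 + 7*x(-5) = 12 + 7*(2*(-5)*(-8 - 5)) = 12 + 7*(2*(-5)*(-13)) = 12 + 7*130 = 12 + 910 = 922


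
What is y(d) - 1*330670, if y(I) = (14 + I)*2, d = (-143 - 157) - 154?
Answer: -331550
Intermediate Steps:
d = -454 (d = -300 - 154 = -454)
y(I) = 28 + 2*I
y(d) - 1*330670 = (28 + 2*(-454)) - 1*330670 = (28 - 908) - 330670 = -880 - 330670 = -331550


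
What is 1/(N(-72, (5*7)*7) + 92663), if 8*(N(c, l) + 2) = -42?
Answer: 4/370623 ≈ 1.0793e-5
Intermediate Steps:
N(c, l) = -29/4 (N(c, l) = -2 + (1/8)*(-42) = -2 - 21/4 = -29/4)
1/(N(-72, (5*7)*7) + 92663) = 1/(-29/4 + 92663) = 1/(370623/4) = 4/370623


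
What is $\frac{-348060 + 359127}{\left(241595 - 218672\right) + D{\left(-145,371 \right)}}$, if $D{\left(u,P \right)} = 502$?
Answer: $\frac{11067}{23425} \approx 0.47244$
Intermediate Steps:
$\frac{-348060 + 359127}{\left(241595 - 218672\right) + D{\left(-145,371 \right)}} = \frac{-348060 + 359127}{\left(241595 - 218672\right) + 502} = \frac{11067}{\left(241595 - 218672\right) + 502} = \frac{11067}{22923 + 502} = \frac{11067}{23425}$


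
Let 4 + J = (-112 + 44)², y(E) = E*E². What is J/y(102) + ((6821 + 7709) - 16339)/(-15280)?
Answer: 82929953/675635760 ≈ 0.12274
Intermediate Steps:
y(E) = E³
J = 4620 (J = -4 + (-112 + 44)² = -4 + (-68)² = -4 + 4624 = 4620)
J/y(102) + ((6821 + 7709) - 16339)/(-15280) = 4620/(102³) + ((6821 + 7709) - 16339)/(-15280) = 4620/1061208 + (14530 - 16339)*(-1/15280) = 4620*(1/1061208) - 1809*(-1/15280) = 385/88434 + 1809/15280 = 82929953/675635760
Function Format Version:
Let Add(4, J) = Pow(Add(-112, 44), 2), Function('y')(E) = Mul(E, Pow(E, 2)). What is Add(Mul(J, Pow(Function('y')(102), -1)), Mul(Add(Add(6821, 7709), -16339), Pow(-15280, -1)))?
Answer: Rational(82929953, 675635760) ≈ 0.12274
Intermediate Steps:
Function('y')(E) = Pow(E, 3)
J = 4620 (J = Add(-4, Pow(Add(-112, 44), 2)) = Add(-4, Pow(-68, 2)) = Add(-4, 4624) = 4620)
Add(Mul(J, Pow(Function('y')(102), -1)), Mul(Add(Add(6821, 7709), -16339), Pow(-15280, -1))) = Add(Mul(4620, Pow(Pow(102, 3), -1)), Mul(Add(Add(6821, 7709), -16339), Pow(-15280, -1))) = Add(Mul(4620, Pow(1061208, -1)), Mul(Add(14530, -16339), Rational(-1, 15280))) = Add(Mul(4620, Rational(1, 1061208)), Mul(-1809, Rational(-1, 15280))) = Add(Rational(385, 88434), Rational(1809, 15280)) = Rational(82929953, 675635760)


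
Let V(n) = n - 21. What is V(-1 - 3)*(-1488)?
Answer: 37200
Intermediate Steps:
V(n) = -21 + n
V(-1 - 3)*(-1488) = (-21 + (-1 - 3))*(-1488) = (-21 - 4)*(-1488) = -25*(-1488) = 37200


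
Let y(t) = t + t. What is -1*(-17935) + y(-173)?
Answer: 17589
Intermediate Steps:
y(t) = 2*t
-1*(-17935) + y(-173) = -1*(-17935) + 2*(-173) = 17935 - 346 = 17589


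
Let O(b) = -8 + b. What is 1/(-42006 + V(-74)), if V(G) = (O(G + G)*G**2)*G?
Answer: 1/63172938 ≈ 1.5830e-8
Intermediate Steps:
V(G) = G**3*(-8 + 2*G) (V(G) = ((-8 + (G + G))*G**2)*G = ((-8 + 2*G)*G**2)*G = (G**2*(-8 + 2*G))*G = G**3*(-8 + 2*G))
1/(-42006 + V(-74)) = 1/(-42006 + 2*(-74)**3*(-4 - 74)) = 1/(-42006 + 2*(-405224)*(-78)) = 1/(-42006 + 63214944) = 1/63172938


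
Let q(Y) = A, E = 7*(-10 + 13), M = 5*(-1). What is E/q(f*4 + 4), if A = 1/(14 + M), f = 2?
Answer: 189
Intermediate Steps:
M = -5
E = 21 (E = 7*3 = 21)
A = 1/9 (A = 1/(14 - 5) = 1/9 ≈ 0.11111)
q(Y) = 1/9
E/q(f*4 + 4) = 21/(1/9) = 21*9 = 189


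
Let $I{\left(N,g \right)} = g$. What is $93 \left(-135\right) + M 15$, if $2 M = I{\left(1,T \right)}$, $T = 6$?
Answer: $-12510$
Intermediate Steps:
$M = 3$ ($M = \frac{1}{2} \cdot 6 = 3$)
$93 \left(-135\right) + M 15 = 93 \left(-135\right) + 3 \cdot 15 = -12555 + 45 = -12510$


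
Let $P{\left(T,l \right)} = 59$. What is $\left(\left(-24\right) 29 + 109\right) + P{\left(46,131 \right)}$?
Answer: $-528$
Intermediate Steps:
$\left(\left(-24\right) 29 + 109\right) + P{\left(46,131 \right)} = \left(\left(-24\right) 29 + 109\right) + 59 = \left(-696 + 109\right) + 59 = -587 + 59 = -528$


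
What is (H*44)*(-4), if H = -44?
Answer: 7744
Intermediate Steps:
(H*44)*(-4) = -44*44*(-4) = -1936*(-4) = 7744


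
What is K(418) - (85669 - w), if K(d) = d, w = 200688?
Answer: 115437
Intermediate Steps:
K(418) - (85669 - w) = 418 - (85669 - 1*200688) = 418 - (85669 - 200688) = 418 - 1*(-115019) = 418 + 115019 = 115437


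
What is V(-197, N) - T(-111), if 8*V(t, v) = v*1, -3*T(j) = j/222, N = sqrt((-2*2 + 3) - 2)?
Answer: -1/6 + I*sqrt(3)/8 ≈ -0.16667 + 0.21651*I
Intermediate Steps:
N = I*sqrt(3) (N = sqrt((-4 + 3) - 2) = sqrt(-1 - 2) = sqrt(-3) = I*sqrt(3) ≈ 1.732*I)
T(j) = -j/666 (T(j) = -j/(3*222) = -j/666)
V(t, v) = v/8 (V(t, v) = (v*1)/8 = v/8)
V(-197, N) - T(-111) = (I*sqrt(3))/8 - (-1)*(-111)/666 = I*sqrt(3)/8 - 1*1/6 = I*sqrt(3)/8 - 1/6 = -1/6 + I*sqrt(3)/8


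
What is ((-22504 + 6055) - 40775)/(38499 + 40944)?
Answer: -57224/79443 ≈ -0.72031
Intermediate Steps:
((-22504 + 6055) - 40775)/(38499 + 40944) = (-16449 - 40775)/79443 = -57224*1/79443 = -57224/79443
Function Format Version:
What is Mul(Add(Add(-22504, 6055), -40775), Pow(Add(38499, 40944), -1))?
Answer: Rational(-57224, 79443) ≈ -0.72031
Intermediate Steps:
Mul(Add(Add(-22504, 6055), -40775), Pow(Add(38499, 40944), -1)) = Mul(Add(-16449, -40775), Pow(79443, -1)) = Mul(-57224, Rational(1, 79443)) = Rational(-57224, 79443)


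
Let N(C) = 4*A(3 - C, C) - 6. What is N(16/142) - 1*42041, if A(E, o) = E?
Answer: -2984517/71 ≈ -42035.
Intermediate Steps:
N(C) = 6 - 4*C (N(C) = 4*(3 - C) - 6 = (12 - 4*C) - 6 = 6 - 4*C)
N(16/142) - 1*42041 = (6 - 64/142) - 1*42041 = (6 - 64/142) - 42041 = (6 - 4*8/71) - 42041 = (6 - 32/71) - 42041 = 394/71 - 42041 = -2984517/71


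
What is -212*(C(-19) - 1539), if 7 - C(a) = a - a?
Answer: 324784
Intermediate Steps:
C(a) = 7 (C(a) = 7 - (a - a) = 7 - 1*0 = 7 + 0 = 7)
-212*(C(-19) - 1539) = -212*(7 - 1539) = -212*(-1532) = 324784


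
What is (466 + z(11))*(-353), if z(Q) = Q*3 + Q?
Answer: -180030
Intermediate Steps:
z(Q) = 4*Q (z(Q) = 3*Q + Q = 4*Q)
(466 + z(11))*(-353) = (466 + 4*11)*(-353) = (466 + 44)*(-353) = 510*(-353) = -180030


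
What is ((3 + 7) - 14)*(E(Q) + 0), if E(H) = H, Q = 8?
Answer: -32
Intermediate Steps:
((3 + 7) - 14)*(E(Q) + 0) = ((3 + 7) - 14)*(8 + 0) = (10 - 14)*8 = -4*8 = -32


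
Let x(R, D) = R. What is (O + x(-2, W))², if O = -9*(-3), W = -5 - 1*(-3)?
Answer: 625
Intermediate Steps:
W = -2 (W = -5 + 3 = -2)
O = 27
(O + x(-2, W))² = (27 - 2)² = 25² = 625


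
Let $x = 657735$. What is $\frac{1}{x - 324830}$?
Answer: $\frac{1}{332905} \approx 3.0039 \cdot 10^{-6}$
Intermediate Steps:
$\frac{1}{x - 324830} = \frac{1}{657735 - 324830} = \frac{1}{332905}$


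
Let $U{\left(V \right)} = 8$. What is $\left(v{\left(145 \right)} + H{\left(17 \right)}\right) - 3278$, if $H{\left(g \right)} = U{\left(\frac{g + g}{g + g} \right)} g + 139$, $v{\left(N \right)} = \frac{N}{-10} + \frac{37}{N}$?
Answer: $- \frac{875001}{290} \approx -3017.2$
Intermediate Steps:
$v{\left(N \right)} = \frac{37}{N} - \frac{N}{10}$ ($v{\left(N \right)} = N \left(- \frac{1}{10}\right) + \frac{37}{N} = - \frac{N}{10} + \frac{37}{N} = \frac{37}{N} - \frac{N}{10}$)
$H{\left(g \right)} = 139 + 8 g$ ($H{\left(g \right)} = 8 g + 139 = 139 + 8 g$)
$\left(v{\left(145 \right)} + H{\left(17 \right)}\right) - 3278 = \left(\left(\frac{37}{145} - \frac{29}{2}\right) + \left(139 + 8 \cdot 17\right)\right) - 3278 = \left(\left(37 \cdot \frac{1}{145} - \frac{29}{2}\right) + \left(139 + 136\right)\right) - 3278 = \left(\left(\frac{37}{145} - \frac{29}{2}\right) + 275\right) - 3278 = \left(- \frac{4131}{290} + 275\right) - 3278 = \frac{75619}{290} - 3278 = - \frac{875001}{290}$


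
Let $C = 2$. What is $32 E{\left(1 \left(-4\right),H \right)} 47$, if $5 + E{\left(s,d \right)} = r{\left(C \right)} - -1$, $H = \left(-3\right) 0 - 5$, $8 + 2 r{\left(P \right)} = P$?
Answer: $-10528$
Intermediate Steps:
$r{\left(P \right)} = -4 + \frac{P}{2}$
$H = -5$ ($H = 0 - 5 = -5$)
$E{\left(s,d \right)} = -7$ ($E{\left(s,d \right)} = -5 + \left(\left(-4 + \frac{1}{2} \cdot 2\right) - -1\right) = -5 + \left(\left(-4 + 1\right) + 1\right) = -5 + \left(-3 + 1\right) = -5 - 2 = -7$)
$32 E{\left(1 \left(-4\right),H \right)} 47 = 32 \left(-7\right) 47 = \left(-224\right) 47 = -10528$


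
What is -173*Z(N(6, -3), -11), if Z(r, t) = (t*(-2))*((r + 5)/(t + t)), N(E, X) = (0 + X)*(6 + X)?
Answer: -692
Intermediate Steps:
N(E, X) = X*(6 + X)
Z(r, t) = -5 - r (Z(r, t) = (-2*t)*((5 + r)/((2*t))) = (-2*t)*((5 + r)*(1/(2*t))) = (-2*t)*((5 + r)/(2*t)) = -5 - r)
-173*Z(N(6, -3), -11) = -173*(-5 - (-3)*(6 - 3)) = -173*(-5 - (-3)*3) = -173*(-5 - 1*(-9)) = -173*(-5 + 9) = -173*4 = -692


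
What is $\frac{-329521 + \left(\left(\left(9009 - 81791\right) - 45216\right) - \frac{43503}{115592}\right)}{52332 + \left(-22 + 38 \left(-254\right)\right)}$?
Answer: $- \frac{671813763}{64037968} \approx -10.491$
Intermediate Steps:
$\frac{-329521 + \left(\left(\left(9009 - 81791\right) - 45216\right) - \frac{43503}{115592}\right)}{52332 + \left(-22 + 38 \left(-254\right)\right)} = \frac{-329521 + \left(\left(\left(9009 - 81791\right) - 45216\right) - \frac{43503}{115592}\right)}{52332 - 9674} = \frac{-329521 - \frac{13639668319}{115592}}{52332 - 9674} = \frac{-329521 - \frac{13639668319}{115592}}{42658} = \left(-329521 - \frac{13639668319}{115592}\right) \frac{1}{42658} = \left(- \frac{51729659751}{115592}\right) \frac{1}{42658} = - \frac{671813763}{64037968}$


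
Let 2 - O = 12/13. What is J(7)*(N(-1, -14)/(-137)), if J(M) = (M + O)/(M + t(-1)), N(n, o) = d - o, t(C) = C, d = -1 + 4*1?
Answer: -595/3562 ≈ -0.16704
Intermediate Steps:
d = 3 (d = -1 + 4 = 3)
O = 14/13 (O = 2 - 12/13 = 14/13 ≈ 1.0769)
N(n, o) = 3 - o
J(M) = (14/13 + M)/(-1 + M) (J(M) = (M + 14/13)/(M - 1) = (14/13 + M)/(-1 + M))
J(7)*(N(-1, -14)/(-137)) = ((14/13 + 7)/(-1 + 7))*((3 - 1*(-14))/(-137)) = ((105/13)/6)*((3 + 14)*(-1/137)) = ((⅙)*(105/13))*(17*(-1/137)) = (35/26)*(-17/137) = -595/3562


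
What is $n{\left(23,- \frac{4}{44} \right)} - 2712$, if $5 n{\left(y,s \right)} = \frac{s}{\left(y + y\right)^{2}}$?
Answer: $- \frac{315622561}{116380} \approx -2712.0$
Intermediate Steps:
$n{\left(y,s \right)} = \frac{s}{20 y^{2}}$ ($n{\left(y,s \right)} = \frac{s \frac{1}{\left(y + y\right)^{2}}}{5} = \frac{s \frac{1}{\left(2 y\right)^{2}}}{5} = \frac{s \frac{1}{4 y^{2}}}{5} = \frac{\frac{1}{4} s \frac{1}{y^{2}}}{5} = \frac{s}{20 y^{2}}$)
$n{\left(23,- \frac{4}{44} \right)} - 2712 = \frac{\left(-4\right) \frac{1}{44}}{20 \cdot 529} - 2712 = \frac{1}{20} \left(\left(-4\right) \frac{1}{44}\right) \frac{1}{529} - 2712 = \frac{1}{20} \left(- \frac{1}{11}\right) \frac{1}{529} - 2712 = - \frac{1}{116380} - 2712 = - \frac{315622561}{116380}$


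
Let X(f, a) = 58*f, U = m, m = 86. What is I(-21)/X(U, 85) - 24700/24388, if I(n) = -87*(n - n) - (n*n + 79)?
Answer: -653295/584843 ≈ -1.1170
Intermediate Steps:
U = 86
I(n) = -79 - n² (I(n) = -87*0 - (n² + 79) = 0 - (79 + n²) = 0 + (-79 - n²) = -79 - n²)
I(-21)/X(U, 85) - 24700/24388 = (-79 - 1*(-21)²)/((58*86)) - 24700/24388 = (-79 - 1*441)/4988 - 24700*1/24388 = (-79 - 441)*(1/4988) - 475/469 = -520*1/4988 - 475/469 = -130/1247 - 475/469 = -653295/584843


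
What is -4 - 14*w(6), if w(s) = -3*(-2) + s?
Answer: -172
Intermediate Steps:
w(s) = 6 + s
-4 - 14*w(6) = -4 - 14*(6 + 6) = -4 - 14*12 = -4 - 168 = -172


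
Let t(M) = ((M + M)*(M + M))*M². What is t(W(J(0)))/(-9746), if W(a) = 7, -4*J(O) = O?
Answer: -4802/4873 ≈ -0.98543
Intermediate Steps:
J(O) = -O/4
t(M) = 4*M⁴ (t(M) = ((2*M)*(2*M))*M² = (4*M²)*M² = 4*M⁴)
t(W(J(0)))/(-9746) = (4*7⁴)/(-9746) = (4*2401)*(-1/9746) = 9604*(-1/9746) = -4802/4873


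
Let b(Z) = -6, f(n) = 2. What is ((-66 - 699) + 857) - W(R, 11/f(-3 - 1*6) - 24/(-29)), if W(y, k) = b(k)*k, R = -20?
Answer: 3769/29 ≈ 129.97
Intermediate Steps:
W(y, k) = -6*k
((-66 - 699) + 857) - W(R, 11/f(-3 - 1*6) - 24/(-29)) = ((-66 - 699) + 857) - (-6)*(11/2 - 24/(-29)) = (-765 + 857) - (-6)*(11*(½) - 24*(-1/29)) = 92 - (-6)*(11/2 + 24/29) = 92 - (-6)*367/58 = 92 - 1*(-1101/29) = 92 + 1101/29 = 3769/29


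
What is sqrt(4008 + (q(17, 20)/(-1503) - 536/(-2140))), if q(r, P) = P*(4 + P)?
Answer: sqrt(287940837455490)/268035 ≈ 63.308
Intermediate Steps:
sqrt(4008 + (q(17, 20)/(-1503) - 536/(-2140))) = sqrt(4008 + ((20*(4 + 20))/(-1503) - 536/(-2140))) = sqrt(4008 + ((20*24)*(-1/1503) - 536*(-1/2140))) = sqrt(4008 + (480*(-1/1503) + 134/535)) = sqrt(4008 + (-160/501 + 134/535)) = sqrt(4008 - 18466/268035) = sqrt(1074265814/268035) = sqrt(287940837455490)/268035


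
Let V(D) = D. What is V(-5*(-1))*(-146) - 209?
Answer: -939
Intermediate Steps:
V(-5*(-1))*(-146) - 209 = -5*(-1)*(-146) - 209 = 5*(-146) - 209 = -730 - 209 = -939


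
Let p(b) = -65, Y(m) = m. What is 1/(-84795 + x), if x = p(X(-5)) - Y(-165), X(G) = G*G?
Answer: -1/84695 ≈ -1.1807e-5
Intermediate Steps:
X(G) = G²
x = 100 (x = -65 - 1*(-165) = -65 + 165 = 100)
1/(-84795 + x) = 1/(-84795 + 100) = 1/(-84695) = -1/84695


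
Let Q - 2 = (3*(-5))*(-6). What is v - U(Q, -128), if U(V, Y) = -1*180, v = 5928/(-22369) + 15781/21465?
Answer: 86652865969/480150585 ≈ 180.47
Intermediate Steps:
Q = 92 (Q = 2 + (3*(-5))*(-6) = 2 - 15*(-6) = 2 + 90 = 92)
v = 225760669/480150585 (v = 5928*(-1/22369) + 15781*(1/21465) = -5928/22369 + 15781/21465 = 225760669/480150585 ≈ 0.47019)
U(V, Y) = -180
v - U(Q, -128) = 225760669/480150585 - 1*(-180) = 225760669/480150585 + 180 = 86652865969/480150585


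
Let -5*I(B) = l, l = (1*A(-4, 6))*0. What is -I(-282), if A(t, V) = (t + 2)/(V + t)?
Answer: 0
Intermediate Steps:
A(t, V) = (2 + t)/(V + t)
l = 0 (l = (1*((2 - 4)/(6 - 4)))*0 = (1*(-2/2))*0 = (1*((1/2)*(-2)))*0 = (1*(-1))*0 = -1*0 = 0)
I(B) = 0 (I(B) = -1/5*0 = 0)
-I(-282) = -1*0 = 0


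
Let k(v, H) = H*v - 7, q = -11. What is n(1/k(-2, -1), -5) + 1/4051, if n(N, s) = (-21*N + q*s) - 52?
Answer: 145841/20255 ≈ 7.2002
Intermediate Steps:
k(v, H) = -7 + H*v
n(N, s) = -52 - 21*N - 11*s (n(N, s) = (-21*N - 11*s) - 52 = -52 - 21*N - 11*s)
n(1/k(-2, -1), -5) + 1/4051 = (-52 - 21/(-7 - 1*(-2)) - 11*(-5)) + 1/4051 = (-52 - 21/(-7 + 2) + 55) + 1/4051 = (-52 - 21/(-5) + 55) + 1/4051 = (-52 - 21*(-⅕) + 55) + 1/4051 = (-52 + 21/5 + 55) + 1/4051 = 36/5 + 1/4051 = 145841/20255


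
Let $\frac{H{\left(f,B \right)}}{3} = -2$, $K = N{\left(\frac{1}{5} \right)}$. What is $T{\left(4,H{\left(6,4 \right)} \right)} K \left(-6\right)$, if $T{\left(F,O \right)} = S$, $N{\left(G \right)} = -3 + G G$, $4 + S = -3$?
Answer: $- \frac{3108}{25} \approx -124.32$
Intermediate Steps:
$S = -7$ ($S = -4 - 3 = -7$)
$N{\left(G \right)} = -3 + G^{2}$
$K = - \frac{74}{25}$ ($K = -3 + \left(\frac{1}{5}\right)^{2} = -3 + \frac{1}{25} = - \frac{74}{25} \approx -2.96$)
$H{\left(f,B \right)} = -6$ ($H{\left(f,B \right)} = 3 \left(-2\right) = -6$)
$T{\left(F,O \right)} = -7$
$T{\left(4,H{\left(6,4 \right)} \right)} K \left(-6\right) = \left(-7\right) \left(- \frac{74}{25}\right) \left(-6\right) = \frac{518}{25} \left(-6\right) = - \frac{3108}{25}$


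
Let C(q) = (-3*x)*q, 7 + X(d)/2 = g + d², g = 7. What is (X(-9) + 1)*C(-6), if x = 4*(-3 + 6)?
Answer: 35208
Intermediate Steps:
X(d) = 2*d² (X(d) = -14 + 2*(7 + d²) = -14 + (14 + 2*d²) = 2*d²)
x = 12 (x = 4*3 = 12)
C(q) = -36*q (C(q) = (-3*12)*q = -36*q)
(X(-9) + 1)*C(-6) = (2*(-9)² + 1)*(-36*(-6)) = (2*81 + 1)*216 = (162 + 1)*216 = 163*216 = 35208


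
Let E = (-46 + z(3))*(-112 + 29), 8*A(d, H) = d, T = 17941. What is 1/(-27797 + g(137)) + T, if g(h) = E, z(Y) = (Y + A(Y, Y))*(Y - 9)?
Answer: 1600211609/89193 ≈ 17941.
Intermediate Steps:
A(d, H) = d/8
z(Y) = 9*Y*(-9 + Y)/8 (z(Y) = (Y + Y/8)*(Y - 9) = (9*Y/8)*(-9 + Y) = 9*Y*(-9 + Y)/8)
E = 21995/4 (E = (-46 + (9/8)*3*(-9 + 3))*(-112 + 29) = (-46 + (9/8)*3*(-6))*(-83) = (-46 - 81/4)*(-83) = -265/4*(-83) = 21995/4 ≈ 5498.8)
g(h) = 21995/4
1/(-27797 + g(137)) + T = 1/(-27797 + 21995/4) + 17941 = 1/(-89193/4) + 17941 = -4/89193 + 17941 = 1600211609/89193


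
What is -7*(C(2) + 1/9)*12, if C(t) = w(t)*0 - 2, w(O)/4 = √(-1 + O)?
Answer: 476/3 ≈ 158.67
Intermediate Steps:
w(O) = 4*√(-1 + O)
C(t) = -2 (C(t) = (4*√(-1 + t))*0 - 2 = 0 - 2 = -2)
-7*(C(2) + 1/9)*12 = -7*(-2 + 1/9)*12 = -7*(-2 + ⅑)*12 = -7*(-17/9)*12 = (119/9)*12 = 476/3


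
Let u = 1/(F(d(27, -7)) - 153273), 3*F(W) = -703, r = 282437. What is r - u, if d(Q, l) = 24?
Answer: 130068452117/460522 ≈ 2.8244e+5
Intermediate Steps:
F(W) = -703/3 (F(W) = (⅓)*(-703) = -703/3)
u = -3/460522 (u = 1/(-703/3 - 153273) = 1/(-460522/3) = -3/460522 ≈ -6.5143e-6)
r - u = 282437 - 1*(-3/460522) = 282437 + 3/460522 = 130068452117/460522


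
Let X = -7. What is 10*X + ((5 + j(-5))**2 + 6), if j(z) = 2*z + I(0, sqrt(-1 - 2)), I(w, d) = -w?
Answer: -39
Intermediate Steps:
j(z) = 2*z (j(z) = 2*z - 1*0 = 2*z + 0 = 2*z)
10*X + ((5 + j(-5))**2 + 6) = 10*(-7) + ((5 + 2*(-5))**2 + 6) = -70 + ((5 - 10)**2 + 6) = -70 + ((-5)**2 + 6) = -70 + (25 + 6) = -70 + 31 = -39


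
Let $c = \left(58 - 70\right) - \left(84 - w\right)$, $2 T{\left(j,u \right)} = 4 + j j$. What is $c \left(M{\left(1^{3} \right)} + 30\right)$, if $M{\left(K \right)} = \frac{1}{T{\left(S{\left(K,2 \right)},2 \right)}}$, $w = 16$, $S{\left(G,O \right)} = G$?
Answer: $-2432$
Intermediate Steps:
$T{\left(j,u \right)} = 2 + \frac{j^{2}}{2}$ ($T{\left(j,u \right)} = \frac{4 + j j}{2} = \frac{4 + j^{2}}{2} = 2 + \frac{j^{2}}{2}$)
$M{\left(K \right)} = \frac{1}{2 + \frac{K^{2}}{2}}$
$c = -80$ ($c = \left(58 - 70\right) - \left(84 - 16\right) = -12 - \left(84 - 16\right) = -12 - 68 = -80$)
$c \left(M{\left(1^{3} \right)} + 30\right) = - 80 \left(\frac{2}{4 + \left(1^{3}\right)^{2}} + 30\right) = - 80 \left(\frac{2}{4 + 1^{2}} + 30\right) = - 80 \left(\frac{2}{4 + 1} + 30\right) = - 80 \left(\frac{2}{5} + 30\right) = \left(-80\right) \frac{152}{5} = -2432$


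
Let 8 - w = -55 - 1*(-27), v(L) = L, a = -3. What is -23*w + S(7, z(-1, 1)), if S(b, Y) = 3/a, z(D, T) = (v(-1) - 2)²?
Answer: -829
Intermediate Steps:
w = 36 (w = 8 - (-55 - 1*(-27)) = 8 - (-55 + 27) = 8 - 1*(-28) = 8 + 28 = 36)
z(D, T) = 9 (z(D, T) = (-1 - 2)² = (-3)² = 9)
S(b, Y) = -1 (S(b, Y) = 3/(-3) = 3*(-⅓) = -1)
-23*w + S(7, z(-1, 1)) = -23*36 - 1 = -828 - 1 = -829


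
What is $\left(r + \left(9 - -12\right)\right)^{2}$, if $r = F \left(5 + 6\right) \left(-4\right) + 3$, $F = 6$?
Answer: $57600$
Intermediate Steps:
$r = -261$ ($r = 6 \left(5 + 6\right) \left(-4\right) + 3 = 6 \cdot 11 \left(-4\right) + 3 = 6 \left(-44\right) + 3 = -264 + 3 = -261$)
$\left(r + \left(9 - -12\right)\right)^{2} = \left(-261 + \left(9 - -12\right)\right)^{2} = \left(-261 + \left(9 + 12\right)\right)^{2} = \left(-261 + 21\right)^{2} = \left(-240\right)^{2} = 57600$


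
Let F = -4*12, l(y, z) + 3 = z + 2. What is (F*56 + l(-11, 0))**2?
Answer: 7230721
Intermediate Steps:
l(y, z) = -1 + z (l(y, z) = -3 + (z + 2) = -3 + (2 + z) = -1 + z)
F = -48
(F*56 + l(-11, 0))**2 = (-48*56 + (-1 + 0))**2 = (-2688 - 1)**2 = (-2689)**2 = 7230721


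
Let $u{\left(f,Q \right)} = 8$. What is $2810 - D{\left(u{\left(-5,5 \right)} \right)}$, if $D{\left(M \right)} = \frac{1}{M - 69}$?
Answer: $\frac{171411}{61} \approx 2810.0$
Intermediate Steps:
$D{\left(M \right)} = \frac{1}{-69 + M}$
$2810 - D{\left(u{\left(-5,5 \right)} \right)} = 2810 - \frac{1}{-69 + 8} = 2810 - \frac{1}{-61} = 2810 - - \frac{1}{61} = 2810 + \frac{1}{61} = \frac{171411}{61}$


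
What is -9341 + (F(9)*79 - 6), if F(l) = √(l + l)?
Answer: -9347 + 237*√2 ≈ -9011.8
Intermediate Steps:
F(l) = √2*√l (F(l) = √(2*l) = √2*√l)
-9341 + (F(9)*79 - 6) = -9341 + ((√2*√9)*79 - 6) = -9341 + ((√2*3)*79 - 6) = -9341 + ((3*√2)*79 - 6) = -9341 + (237*√2 - 6) = -9341 + (-6 + 237*√2) = -9347 + 237*√2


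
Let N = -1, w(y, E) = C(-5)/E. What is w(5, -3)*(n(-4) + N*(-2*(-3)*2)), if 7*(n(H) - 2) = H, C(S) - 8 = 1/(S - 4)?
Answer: 5254/189 ≈ 27.799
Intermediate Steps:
C(S) = 8 + 1/(-4 + S) (C(S) = 8 + 1/(S - 4) = 8 + 1/(-4 + S))
n(H) = 2 + H/7
w(y, E) = 71/(9*E) (w(y, E) = ((-31 + 8*(-5))/(-4 - 5))/E = ((-31 - 40)/(-9))/E = (-⅑*(-71))/E = 71/(9*E))
w(5, -3)*(n(-4) + N*(-2*(-3)*2)) = ((71/9)/(-3))*((2 + (⅐)*(-4)) - (-2*(-3))*2) = ((71/9)*(-⅓))*((2 - 4/7) - 6*2) = -71*(10/7 - 1*12)/27 = -71*(10/7 - 12)/27 = -71/27*(-74/7) = 5254/189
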